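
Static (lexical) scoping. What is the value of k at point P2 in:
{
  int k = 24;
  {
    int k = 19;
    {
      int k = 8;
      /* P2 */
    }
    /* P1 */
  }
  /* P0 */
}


k declared in the same block as P2
k = 8


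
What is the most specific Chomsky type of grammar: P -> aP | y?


Right-linear: every RHS is a terminal or a terminal followed by one nonterminal
Classification: Type 3 (Regular)


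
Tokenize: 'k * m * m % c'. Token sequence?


Scan left to right, longest-match per lexeme
Tokens: ID(k), OP(*), ID(m), OP(*), ID(m), OP(%), ID(c)


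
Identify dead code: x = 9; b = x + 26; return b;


x is read by b's definition; b is returned
No dead code


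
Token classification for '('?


Pattern: delimiter/punctuation
Type: PUNCTUATION


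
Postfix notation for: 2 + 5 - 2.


Left to right (same or higher precedence on left)
Postfix: 2 5 + 2 -


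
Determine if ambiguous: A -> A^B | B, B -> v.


precedence layered via separate nonterminal B: deterministic
Unambiguous


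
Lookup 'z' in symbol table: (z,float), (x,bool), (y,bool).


Lookup 'z' → type float


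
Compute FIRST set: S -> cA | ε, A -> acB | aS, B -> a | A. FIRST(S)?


Per alternative of S: FIRST(cA) = {c}; FIRST(ε) = {ε}
FIRST(S) = {c, ε}


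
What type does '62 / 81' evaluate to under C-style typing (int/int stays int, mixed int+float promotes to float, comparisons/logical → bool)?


Operand types: int / int
Rule: mixed int/float promotes to float; int/int stays int
Result type: int


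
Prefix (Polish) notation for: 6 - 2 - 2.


left-to-right (same/higher precedence on left): tree is (- (- 6 2) 2)
Prefix: - - 6 2 2


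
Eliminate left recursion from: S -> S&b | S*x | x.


Left-recursive alternatives: S&b, S*x; non-recursive: x
Introduce S': S -> xS', S' -> &bS' | *xS' | ε


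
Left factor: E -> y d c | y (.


Common prefix: 'y'
Factored: E -> y E', E' -> d c | (


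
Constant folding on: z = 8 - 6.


8 - 6 = 2 at compile time
Optimized: z = 2


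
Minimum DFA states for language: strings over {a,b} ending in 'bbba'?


Track the longest suffix of input matching a prefix of 'bbba': 5 classes (prefixes of length 0..4)
Minimal DFA: 5 states


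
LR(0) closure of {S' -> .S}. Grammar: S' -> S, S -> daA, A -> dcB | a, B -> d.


Start: S' -> .S
For each item with dot before a nonterminal B, add B -> .γ for every B-production
Closure: [S' -> .S, S -> .daA]


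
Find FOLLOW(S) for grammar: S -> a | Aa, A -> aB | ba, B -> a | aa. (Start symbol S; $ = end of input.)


$ ∈ FOLLOW(S). For each A -> αBβ: add FIRST(β)\{ε} to FOLLOW(B); if β nullable, add FOLLOW(A).
FOLLOW(S) = {$}


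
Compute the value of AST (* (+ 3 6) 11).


Evaluate inner: (+ 3 6) = 9
Evaluate root: (* 9 11) = 99
Result: 99


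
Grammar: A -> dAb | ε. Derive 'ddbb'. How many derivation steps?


Derivation: A => dAb => ddAbb => ddbb
Steps: 3


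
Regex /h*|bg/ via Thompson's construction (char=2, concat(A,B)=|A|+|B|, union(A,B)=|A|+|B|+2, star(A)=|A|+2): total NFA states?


Syntax tree has 3 char leaf(s), 1 union(s), 1 star(s)
chars contribute 3×2 = 6; each union adds +2; each star adds +2
Total: 6 + 2 + 2 = 10 states


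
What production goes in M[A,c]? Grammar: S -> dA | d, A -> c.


For [A, c]: 'c' ∈ FIRST(c)
Entry: A -> c


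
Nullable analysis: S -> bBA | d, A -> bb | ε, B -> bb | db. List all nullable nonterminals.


A nonterminal is nullable iff some alternative derives ε (directly, or every symbol in it is nullable)
Nullable: {A}


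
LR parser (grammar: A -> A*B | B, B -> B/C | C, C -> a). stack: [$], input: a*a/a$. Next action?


no handle on stack; shift 'a'
Action: shift


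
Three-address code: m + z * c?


Break into single-operator statements:
t1 = z * c
t2 = m + t1


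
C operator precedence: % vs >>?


'%' is multiplicative (level 10); '>>' is shift (level 8)
Higher level binds tighter
'%' has higher precedence than '>>'


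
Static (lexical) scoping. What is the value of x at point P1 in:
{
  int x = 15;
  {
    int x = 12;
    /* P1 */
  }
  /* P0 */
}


x declared in the same block as P1
x = 12


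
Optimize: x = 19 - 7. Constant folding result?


19 - 7 = 12 at compile time
Optimized: x = 12


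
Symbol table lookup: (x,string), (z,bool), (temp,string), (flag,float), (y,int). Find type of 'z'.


Lookup 'z' → type bool


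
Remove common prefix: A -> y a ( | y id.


Common prefix: 'y'
Factored: A -> y A', A' -> a ( | id


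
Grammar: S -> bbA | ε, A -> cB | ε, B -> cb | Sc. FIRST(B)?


Per alternative of B: FIRST(cb) = {c}; FIRST(Sc) = {b, c}
FIRST(B) = {b, c}


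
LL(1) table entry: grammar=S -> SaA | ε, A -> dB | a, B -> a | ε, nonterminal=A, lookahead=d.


For [A, d]: 'd' ∈ FIRST(dB)
Entry: A -> dB


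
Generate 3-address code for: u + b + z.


Break into single-operator statements:
t1 = u + b
t2 = t1 + z


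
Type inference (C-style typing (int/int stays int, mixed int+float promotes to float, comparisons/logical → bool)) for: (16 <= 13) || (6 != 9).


Operand types: bool || bool
Rule: logical operators take bool operands and yield bool
Result type: bool


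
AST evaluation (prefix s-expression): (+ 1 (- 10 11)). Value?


Evaluate inner: (- 10 11) = -1
Evaluate root: (+ 1 -1) = 0
Result: 0


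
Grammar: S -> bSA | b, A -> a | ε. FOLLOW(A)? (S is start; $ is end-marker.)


$ ∈ FOLLOW(S). For each A -> αBβ: add FIRST(β)\{ε} to FOLLOW(B); if β nullable, add FOLLOW(A).
FOLLOW(A) = {$, a}


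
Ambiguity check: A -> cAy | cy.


balanced c^n…y^n: each string has a unique parse
Unambiguous


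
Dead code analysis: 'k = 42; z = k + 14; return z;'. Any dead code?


k is read by z's definition; z is returned
No dead code


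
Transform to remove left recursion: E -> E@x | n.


Left-recursive alternatives: E@x; non-recursive: n
Introduce E': E -> nE', E' -> @xE' | ε


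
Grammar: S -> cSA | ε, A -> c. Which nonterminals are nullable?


A nonterminal is nullable iff some alternative derives ε (directly, or every symbol in it is nullable)
Nullable: {S}


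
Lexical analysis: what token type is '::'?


Pattern: operator symbol
Type: OPERATOR


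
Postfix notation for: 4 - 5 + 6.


Left to right (same or higher precedence on left)
Postfix: 4 5 - 6 +


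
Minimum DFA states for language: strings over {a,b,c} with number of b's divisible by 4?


Track (count of b) mod 4: states 0..3, accept at 0
Minimal DFA: 4 states


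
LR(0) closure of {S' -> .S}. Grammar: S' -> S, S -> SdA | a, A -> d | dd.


Start: S' -> .S
For each item with dot before a nonterminal B, add B -> .γ for every B-production
Closure: [S' -> .S, S -> .SdA, S -> .a]


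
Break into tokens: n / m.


Scan left to right, longest-match per lexeme
Tokens: ID(n), OP(/), ID(m)


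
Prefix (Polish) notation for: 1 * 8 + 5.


left-to-right (same/higher precedence on left): tree is (+ (* 1 8) 5)
Prefix: + * 1 8 5


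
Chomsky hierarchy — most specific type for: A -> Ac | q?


Left-linear: every RHS is a terminal or one nonterminal followed by a terminal
Classification: Type 3 (Regular)


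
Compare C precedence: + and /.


'/' is multiplicative (level 10); '+' is additive (level 9)
Higher level binds tighter
'/' has higher precedence than '+'


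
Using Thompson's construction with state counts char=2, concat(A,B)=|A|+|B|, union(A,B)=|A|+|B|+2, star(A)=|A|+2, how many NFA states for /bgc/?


Syntax tree has 3 char leaf(s), 0 union(s), 0 star(s)
chars contribute 3×2 = 6; each union adds +2; each star adds +2
Total: 6 + 0 + 0 = 6 states


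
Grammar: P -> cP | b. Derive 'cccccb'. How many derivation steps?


Derivation: P => cP => ccP => cccP => ccccP => cccccP => cccccb
Steps: 6


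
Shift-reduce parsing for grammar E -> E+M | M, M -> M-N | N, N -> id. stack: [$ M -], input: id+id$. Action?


no handle; shift 'id'
Action: shift


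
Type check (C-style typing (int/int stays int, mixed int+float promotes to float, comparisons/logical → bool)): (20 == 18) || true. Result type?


Operand types: bool || bool
Rule: logical operators take bool operands and yield bool
Result type: bool


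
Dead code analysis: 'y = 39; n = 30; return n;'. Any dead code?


y is assigned but never read
Dead: 'y = 39'


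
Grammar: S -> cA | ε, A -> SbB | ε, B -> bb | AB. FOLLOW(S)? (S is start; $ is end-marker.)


$ ∈ FOLLOW(S). For each A -> αBβ: add FIRST(β)\{ε} to FOLLOW(B); if β nullable, add FOLLOW(A).
FOLLOW(S) = {$, b}


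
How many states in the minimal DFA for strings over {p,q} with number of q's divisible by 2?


Track (count of q) mod 2: states 0..1, accept at 0
Minimal DFA: 2 states


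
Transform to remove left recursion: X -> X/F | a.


Left-recursive alternatives: X/F; non-recursive: a
Introduce X': X -> aX', X' -> /FX' | ε


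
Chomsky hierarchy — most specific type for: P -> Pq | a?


Left-linear: every RHS is a terminal or one nonterminal followed by a terminal
Classification: Type 3 (Regular)


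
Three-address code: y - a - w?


Break into single-operator statements:
t1 = y - a
t2 = t1 - w


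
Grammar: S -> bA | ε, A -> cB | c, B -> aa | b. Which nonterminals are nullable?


A nonterminal is nullable iff some alternative derives ε (directly, or every symbol in it is nullable)
Nullable: {S}


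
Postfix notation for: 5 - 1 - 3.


Left to right (same or higher precedence on left)
Postfix: 5 1 - 3 -


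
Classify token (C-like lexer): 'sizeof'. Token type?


Pattern: reserved word
Type: KEYWORD


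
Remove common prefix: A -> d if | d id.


Common prefix: 'd'
Factored: A -> d A', A' -> if | id


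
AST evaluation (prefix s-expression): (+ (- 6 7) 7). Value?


Evaluate inner: (- 6 7) = -1
Evaluate root: (+ -1 7) = 6
Result: 6


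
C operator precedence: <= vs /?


'/' is multiplicative (level 10); '<=' is relational (level 7)
Higher level binds tighter
'/' has higher precedence than '<='


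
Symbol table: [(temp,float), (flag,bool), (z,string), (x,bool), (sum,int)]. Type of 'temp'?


Lookup 'temp' → type float


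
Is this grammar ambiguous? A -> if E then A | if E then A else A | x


dangling else: 'if E then if E then x else x' parses two ways
Ambiguous


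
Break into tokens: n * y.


Scan left to right, longest-match per lexeme
Tokens: ID(n), OP(*), ID(y)


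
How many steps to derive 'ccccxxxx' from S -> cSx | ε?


Derivation: S => cSx => ccSxx => cccSxxx => ccccSxxxx => ccccxxxx
Steps: 5


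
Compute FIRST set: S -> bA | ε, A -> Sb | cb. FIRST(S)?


Per alternative of S: FIRST(bA) = {b}; FIRST(ε) = {ε}
FIRST(S) = {b, ε}


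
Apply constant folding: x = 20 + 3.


20 + 3 = 23 at compile time
Optimized: x = 23


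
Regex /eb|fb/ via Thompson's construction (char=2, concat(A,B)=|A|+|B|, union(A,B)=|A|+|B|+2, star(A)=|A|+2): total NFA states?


Syntax tree has 4 char leaf(s), 1 union(s), 0 star(s)
chars contribute 4×2 = 8; each union adds +2; each star adds +2
Total: 8 + 2 + 0 = 10 states


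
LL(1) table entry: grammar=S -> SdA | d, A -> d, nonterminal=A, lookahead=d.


For [A, d]: 'd' ∈ FIRST(d)
Entry: A -> d


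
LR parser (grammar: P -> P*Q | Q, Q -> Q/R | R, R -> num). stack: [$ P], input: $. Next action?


start symbol P on stack, input exhausted
Action: accept


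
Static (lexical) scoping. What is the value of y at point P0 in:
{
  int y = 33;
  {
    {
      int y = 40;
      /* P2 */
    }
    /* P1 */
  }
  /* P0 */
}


y declared in the same block as P0
y = 33


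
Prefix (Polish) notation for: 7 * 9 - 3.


left-to-right (same/higher precedence on left): tree is (- (* 7 9) 3)
Prefix: - * 7 9 3


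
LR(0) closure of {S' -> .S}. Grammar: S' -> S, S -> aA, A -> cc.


Start: S' -> .S
For each item with dot before a nonterminal B, add B -> .γ for every B-production
Closure: [S' -> .S, S -> .aA]


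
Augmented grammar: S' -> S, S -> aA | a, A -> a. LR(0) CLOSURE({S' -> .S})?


Start: S' -> .S
For each item with dot before a nonterminal B, add B -> .γ for every B-production
Closure: [S' -> .S, S -> .aA, S -> .a]


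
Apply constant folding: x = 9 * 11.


9 * 11 = 99 at compile time
Optimized: x = 99


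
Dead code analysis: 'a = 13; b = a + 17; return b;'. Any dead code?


a is read by b's definition; b is returned
No dead code


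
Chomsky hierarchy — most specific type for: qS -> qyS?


LHS has context (more than one symbol) and |LHS| ≤ |RHS|
Classification: Type 1 (Context-Sensitive)


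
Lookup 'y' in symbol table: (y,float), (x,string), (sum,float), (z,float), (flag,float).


Lookup 'y' → type float


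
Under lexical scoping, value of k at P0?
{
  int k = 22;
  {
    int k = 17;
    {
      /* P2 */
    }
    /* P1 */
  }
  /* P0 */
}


k declared in the same block as P0
k = 22


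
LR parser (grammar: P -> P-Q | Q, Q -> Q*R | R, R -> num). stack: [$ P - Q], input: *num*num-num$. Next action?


'*' can extend Q; shift to build Q -> Q*R
Action: shift


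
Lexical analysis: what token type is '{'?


Pattern: delimiter/punctuation
Type: PUNCTUATION


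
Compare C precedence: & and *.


'*' is multiplicative (level 10); '&' is bitwise AND (level 5)
Higher level binds tighter
'*' has higher precedence than '&'


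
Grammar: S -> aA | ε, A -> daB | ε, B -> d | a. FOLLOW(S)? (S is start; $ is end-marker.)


$ ∈ FOLLOW(S). For each A -> αBβ: add FIRST(β)\{ε} to FOLLOW(B); if β nullable, add FOLLOW(A).
FOLLOW(S) = {$}


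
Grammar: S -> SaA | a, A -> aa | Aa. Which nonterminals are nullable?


A nonterminal is nullable iff some alternative derives ε (directly, or every symbol in it is nullable)
Nullable: {}


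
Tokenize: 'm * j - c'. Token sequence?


Scan left to right, longest-match per lexeme
Tokens: ID(m), OP(*), ID(j), OP(-), ID(c)


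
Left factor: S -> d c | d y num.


Common prefix: 'd'
Factored: S -> d S', S' -> c | y num


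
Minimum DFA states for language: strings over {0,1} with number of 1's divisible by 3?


Track (count of 1) mod 3: states 0..2, accept at 0
Minimal DFA: 3 states


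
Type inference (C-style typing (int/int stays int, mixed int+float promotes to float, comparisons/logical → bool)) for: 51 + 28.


Operand types: int + int
Rule: mixed int/float promotes to float; int/int stays int
Result type: int


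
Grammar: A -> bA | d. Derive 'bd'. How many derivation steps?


Derivation: A => bA => bd
Steps: 2


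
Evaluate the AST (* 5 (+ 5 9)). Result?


Evaluate inner: (+ 5 9) = 14
Evaluate root: (* 5 14) = 70
Result: 70


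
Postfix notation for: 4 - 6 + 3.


Left to right (same or higher precedence on left)
Postfix: 4 6 - 3 +


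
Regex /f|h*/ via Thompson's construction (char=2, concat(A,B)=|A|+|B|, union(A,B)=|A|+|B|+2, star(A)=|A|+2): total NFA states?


Syntax tree has 2 char leaf(s), 1 union(s), 1 star(s)
chars contribute 2×2 = 4; each union adds +2; each star adds +2
Total: 4 + 2 + 2 = 8 states


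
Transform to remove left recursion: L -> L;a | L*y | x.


Left-recursive alternatives: L;a, L*y; non-recursive: x
Introduce L': L -> xL', L' -> ;aL' | *yL' | ε


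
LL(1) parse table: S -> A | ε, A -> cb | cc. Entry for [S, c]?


For [S, c]: 'c' ∈ FIRST(A)
Entry: S -> A


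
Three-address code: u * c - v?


Break into single-operator statements:
t1 = u * c
t2 = t1 - v


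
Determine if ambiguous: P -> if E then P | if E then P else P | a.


dangling else: 'if E then if E then a else a' parses two ways
Ambiguous


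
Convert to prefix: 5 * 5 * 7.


left-to-right (same/higher precedence on left): tree is (* (* 5 5) 7)
Prefix: * * 5 5 7


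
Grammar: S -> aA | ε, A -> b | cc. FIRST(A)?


Per alternative of A: FIRST(b) = {b}; FIRST(cc) = {c}
FIRST(A) = {b, c}


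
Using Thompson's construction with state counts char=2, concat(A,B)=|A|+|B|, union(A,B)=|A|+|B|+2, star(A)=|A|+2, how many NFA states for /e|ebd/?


Syntax tree has 4 char leaf(s), 1 union(s), 0 star(s)
chars contribute 4×2 = 8; each union adds +2; each star adds +2
Total: 8 + 2 + 0 = 10 states


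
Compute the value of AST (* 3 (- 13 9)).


Evaluate inner: (- 13 9) = 4
Evaluate root: (* 3 4) = 12
Result: 12


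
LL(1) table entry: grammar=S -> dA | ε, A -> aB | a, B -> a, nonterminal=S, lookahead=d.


For [S, d]: 'd' ∈ FIRST(dA)
Entry: S -> dA


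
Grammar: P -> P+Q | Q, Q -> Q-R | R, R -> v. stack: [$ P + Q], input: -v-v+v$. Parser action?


'-' can extend Q; shift to build Q -> Q-R
Action: shift


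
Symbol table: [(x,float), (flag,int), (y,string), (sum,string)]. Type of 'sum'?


Lookup 'sum' → type string


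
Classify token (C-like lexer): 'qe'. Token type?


Pattern: letter/underscore followed by alphanumerics, not a keyword
Type: IDENTIFIER


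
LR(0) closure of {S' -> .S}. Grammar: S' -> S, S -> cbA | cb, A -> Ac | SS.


Start: S' -> .S
For each item with dot before a nonterminal B, add B -> .γ for every B-production
Closure: [S' -> .S, S -> .cbA, S -> .cb]


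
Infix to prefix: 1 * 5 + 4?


left-to-right (same/higher precedence on left): tree is (+ (* 1 5) 4)
Prefix: + * 1 5 4


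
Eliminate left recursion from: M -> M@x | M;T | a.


Left-recursive alternatives: M@x, M;T; non-recursive: a
Introduce M': M -> aM', M' -> @xM' | ;TM' | ε


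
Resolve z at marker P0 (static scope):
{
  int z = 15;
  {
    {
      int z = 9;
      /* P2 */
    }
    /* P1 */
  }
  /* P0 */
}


z declared in the same block as P0
z = 15


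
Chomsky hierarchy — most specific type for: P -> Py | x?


Left-linear: every RHS is a terminal or one nonterminal followed by a terminal
Classification: Type 3 (Regular)


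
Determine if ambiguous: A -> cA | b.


right-linear, alternatives start with distinct terminals 'c' vs 'b': unique leftmost derivation
Unambiguous


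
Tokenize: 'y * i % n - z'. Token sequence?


Scan left to right, longest-match per lexeme
Tokens: ID(y), OP(*), ID(i), OP(%), ID(n), OP(-), ID(z)


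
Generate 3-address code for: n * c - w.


Break into single-operator statements:
t1 = n * c
t2 = t1 - w


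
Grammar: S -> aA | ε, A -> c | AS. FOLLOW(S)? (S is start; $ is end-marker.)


$ ∈ FOLLOW(S). For each A -> αBβ: add FIRST(β)\{ε} to FOLLOW(B); if β nullable, add FOLLOW(A).
FOLLOW(S) = {$, a}


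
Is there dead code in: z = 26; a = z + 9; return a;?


z is read by a's definition; a is returned
No dead code


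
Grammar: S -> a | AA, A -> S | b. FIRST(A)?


Per alternative of A: FIRST(S) = {a, b}; FIRST(b) = {b}
FIRST(A) = {a, b}


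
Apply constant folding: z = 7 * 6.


7 * 6 = 42 at compile time
Optimized: z = 42


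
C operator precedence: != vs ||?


'!=' is equality (level 6); '||' is logical OR (level 1)
Higher level binds tighter
'!=' has higher precedence than '||'


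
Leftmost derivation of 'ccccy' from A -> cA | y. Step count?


Derivation: A => cA => ccA => cccA => ccccA => ccccy
Steps: 5


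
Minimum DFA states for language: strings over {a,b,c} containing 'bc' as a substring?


KMP-style automaton: 2 progress states + 1 absorbing accept = 3
Minimal DFA: 3 states


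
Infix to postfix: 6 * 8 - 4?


Left to right (same or higher precedence on left)
Postfix: 6 8 * 4 -


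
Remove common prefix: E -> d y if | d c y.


Common prefix: 'd'
Factored: E -> d E', E' -> y if | c y


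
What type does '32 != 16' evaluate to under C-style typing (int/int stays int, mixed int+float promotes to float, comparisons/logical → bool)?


Operand types: int != int
Rule: comparison yields bool
Result type: bool


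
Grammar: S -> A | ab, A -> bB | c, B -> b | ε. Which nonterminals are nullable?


A nonterminal is nullable iff some alternative derives ε (directly, or every symbol in it is nullable)
Nullable: {B}


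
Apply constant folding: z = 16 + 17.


16 + 17 = 33 at compile time
Optimized: z = 33


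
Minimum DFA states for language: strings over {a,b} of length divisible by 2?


Track length mod 2: states 0..1, accept at 0
Minimal DFA: 2 states


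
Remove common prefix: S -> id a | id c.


Common prefix: 'id'
Factored: S -> id S', S' -> a | c


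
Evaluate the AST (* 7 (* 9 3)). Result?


Evaluate inner: (* 9 3) = 27
Evaluate root: (* 7 27) = 189
Result: 189


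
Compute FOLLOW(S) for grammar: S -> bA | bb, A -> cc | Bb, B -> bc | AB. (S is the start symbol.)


$ ∈ FOLLOW(S). For each A -> αBβ: add FIRST(β)\{ε} to FOLLOW(B); if β nullable, add FOLLOW(A).
FOLLOW(S) = {$}


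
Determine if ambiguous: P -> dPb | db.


balanced d^n…b^n: each string has a unique parse
Unambiguous


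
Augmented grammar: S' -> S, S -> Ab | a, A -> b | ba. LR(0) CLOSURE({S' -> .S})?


Start: S' -> .S
For each item with dot before a nonterminal B, add B -> .γ for every B-production
Closure: [S' -> .S, S -> .Ab, S -> .a, A -> .b, A -> .ba]


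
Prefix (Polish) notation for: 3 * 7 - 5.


left-to-right (same/higher precedence on left): tree is (- (* 3 7) 5)
Prefix: - * 3 7 5


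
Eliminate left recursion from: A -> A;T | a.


Left-recursive alternatives: A;T; non-recursive: a
Introduce A': A -> aA', A' -> ;TA' | ε


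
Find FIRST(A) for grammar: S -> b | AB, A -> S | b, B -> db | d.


Per alternative of A: FIRST(S) = {b}; FIRST(b) = {b}
FIRST(A) = {b}


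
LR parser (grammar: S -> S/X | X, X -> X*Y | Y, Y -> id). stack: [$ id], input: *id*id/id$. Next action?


'id' on top is the handle for Y -> id
Action: reduce (Y -> id)


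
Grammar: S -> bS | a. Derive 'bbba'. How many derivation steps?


Derivation: S => bS => bbS => bbbS => bbba
Steps: 4


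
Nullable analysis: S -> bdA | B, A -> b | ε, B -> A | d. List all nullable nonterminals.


A nonterminal is nullable iff some alternative derives ε (directly, or every symbol in it is nullable)
Nullable: {A, B, S}


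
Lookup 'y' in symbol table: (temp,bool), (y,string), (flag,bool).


Lookup 'y' → type string


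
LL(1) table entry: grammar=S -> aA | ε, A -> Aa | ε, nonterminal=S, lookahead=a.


For [S, a]: 'a' ∈ FIRST(aA)
Entry: S -> aA


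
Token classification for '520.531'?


Pattern: digits with a decimal point
Type: FLOAT_LITERAL


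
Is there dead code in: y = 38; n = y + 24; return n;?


y is read by n's definition; n is returned
No dead code


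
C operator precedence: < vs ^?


'<' is relational (level 7); '^' is bitwise XOR (level 4)
Higher level binds tighter
'<' has higher precedence than '^'


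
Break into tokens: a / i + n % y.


Scan left to right, longest-match per lexeme
Tokens: ID(a), OP(/), ID(i), OP(+), ID(n), OP(%), ID(y)


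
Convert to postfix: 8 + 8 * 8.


* has higher precedence, evaluate 8*8 first
Postfix: 8 8 8 * +


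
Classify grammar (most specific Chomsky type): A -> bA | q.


Right-linear: every RHS is a terminal or a terminal followed by one nonterminal
Classification: Type 3 (Regular)


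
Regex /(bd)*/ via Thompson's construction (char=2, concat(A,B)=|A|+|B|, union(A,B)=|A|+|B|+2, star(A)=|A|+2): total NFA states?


Syntax tree has 2 char leaf(s), 0 union(s), 1 star(s)
chars contribute 2×2 = 4; each union adds +2; each star adds +2
Total: 4 + 0 + 2 = 6 states


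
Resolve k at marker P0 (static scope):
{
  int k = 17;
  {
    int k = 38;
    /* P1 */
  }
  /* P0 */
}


k declared in the same block as P0
k = 17


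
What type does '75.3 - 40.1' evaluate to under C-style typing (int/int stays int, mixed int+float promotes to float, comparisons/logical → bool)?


Operand types: float - float
Rule: mixed int/float promotes to float; int/int stays int
Result type: float


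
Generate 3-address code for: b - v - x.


Break into single-operator statements:
t1 = b - v
t2 = t1 - x


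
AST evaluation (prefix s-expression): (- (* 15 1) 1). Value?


Evaluate inner: (* 15 1) = 15
Evaluate root: (- 15 1) = 14
Result: 14


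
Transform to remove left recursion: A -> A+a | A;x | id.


Left-recursive alternatives: A+a, A;x; non-recursive: id
Introduce A': A -> idA', A' -> +aA' | ;xA' | ε


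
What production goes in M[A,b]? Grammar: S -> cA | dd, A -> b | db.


For [A, b]: 'b' ∈ FIRST(b)
Entry: A -> b


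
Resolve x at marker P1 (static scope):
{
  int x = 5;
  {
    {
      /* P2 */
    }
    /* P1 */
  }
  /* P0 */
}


P1's block does not declare x; resolves to the enclosing declaration at depth 0
x = 5


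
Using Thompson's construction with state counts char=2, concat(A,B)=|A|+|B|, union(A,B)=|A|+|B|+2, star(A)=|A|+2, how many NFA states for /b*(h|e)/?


Syntax tree has 3 char leaf(s), 1 union(s), 1 star(s)
chars contribute 3×2 = 6; each union adds +2; each star adds +2
Total: 6 + 2 + 2 = 10 states


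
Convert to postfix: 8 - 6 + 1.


Left to right (same or higher precedence on left)
Postfix: 8 6 - 1 +


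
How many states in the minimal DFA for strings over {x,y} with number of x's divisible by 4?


Track (count of x) mod 4: states 0..3, accept at 0
Minimal DFA: 4 states


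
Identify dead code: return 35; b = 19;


statement follows a return and is unreachable
Dead: 'b = 19'


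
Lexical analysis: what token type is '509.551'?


Pattern: digits with a decimal point
Type: FLOAT_LITERAL


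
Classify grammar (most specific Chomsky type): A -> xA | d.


Right-linear: every RHS is a terminal or a terminal followed by one nonterminal
Classification: Type 3 (Regular)


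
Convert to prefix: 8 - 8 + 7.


left-to-right (same/higher precedence on left): tree is (+ (- 8 8) 7)
Prefix: + - 8 8 7


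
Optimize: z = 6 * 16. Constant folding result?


6 * 16 = 96 at compile time
Optimized: z = 96


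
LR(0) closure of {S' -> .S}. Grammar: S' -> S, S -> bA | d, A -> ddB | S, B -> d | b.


Start: S' -> .S
For each item with dot before a nonterminal B, add B -> .γ for every B-production
Closure: [S' -> .S, S -> .bA, S -> .d]


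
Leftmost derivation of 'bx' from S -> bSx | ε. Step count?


Derivation: S => bSx => bx
Steps: 2


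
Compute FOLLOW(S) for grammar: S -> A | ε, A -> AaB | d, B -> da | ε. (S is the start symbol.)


$ ∈ FOLLOW(S). For each A -> αBβ: add FIRST(β)\{ε} to FOLLOW(B); if β nullable, add FOLLOW(A).
FOLLOW(S) = {$}


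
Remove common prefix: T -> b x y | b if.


Common prefix: 'b'
Factored: T -> b T', T' -> x y | if


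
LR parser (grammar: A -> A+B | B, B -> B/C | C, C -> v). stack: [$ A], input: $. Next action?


start symbol A on stack, input exhausted
Action: accept


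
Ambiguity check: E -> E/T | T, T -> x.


precedence layered via separate nonterminal T: deterministic
Unambiguous


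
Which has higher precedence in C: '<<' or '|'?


'<<' is shift (level 8); '|' is bitwise OR (level 3)
Higher level binds tighter
'<<' has higher precedence than '|'


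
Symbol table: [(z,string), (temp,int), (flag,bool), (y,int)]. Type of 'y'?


Lookup 'y' → type int


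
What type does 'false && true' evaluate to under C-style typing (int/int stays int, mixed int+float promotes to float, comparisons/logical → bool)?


Operand types: bool && bool
Rule: logical operators take bool operands and yield bool
Result type: bool


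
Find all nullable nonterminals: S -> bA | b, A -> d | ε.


A nonterminal is nullable iff some alternative derives ε (directly, or every symbol in it is nullable)
Nullable: {A}


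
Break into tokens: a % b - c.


Scan left to right, longest-match per lexeme
Tokens: ID(a), OP(%), ID(b), OP(-), ID(c)


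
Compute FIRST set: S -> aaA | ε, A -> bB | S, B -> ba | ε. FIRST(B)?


Per alternative of B: FIRST(ba) = {b}; FIRST(ε) = {ε}
FIRST(B) = {b, ε}


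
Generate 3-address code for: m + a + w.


Break into single-operator statements:
t1 = m + a
t2 = t1 + w


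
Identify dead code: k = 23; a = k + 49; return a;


k is read by a's definition; a is returned
No dead code


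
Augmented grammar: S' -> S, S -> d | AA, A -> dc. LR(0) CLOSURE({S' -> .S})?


Start: S' -> .S
For each item with dot before a nonterminal B, add B -> .γ for every B-production
Closure: [S' -> .S, S -> .d, S -> .AA, A -> .dc]


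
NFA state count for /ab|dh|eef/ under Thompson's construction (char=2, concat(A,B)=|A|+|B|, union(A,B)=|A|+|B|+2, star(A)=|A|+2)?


Syntax tree has 7 char leaf(s), 2 union(s), 0 star(s)
chars contribute 7×2 = 14; each union adds +2; each star adds +2
Total: 14 + 4 + 0 = 18 states


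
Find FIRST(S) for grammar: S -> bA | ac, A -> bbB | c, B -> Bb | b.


Per alternative of S: FIRST(bA) = {b}; FIRST(ac) = {a}
FIRST(S) = {a, b}


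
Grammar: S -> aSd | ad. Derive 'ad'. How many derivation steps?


Derivation: S => ad
Steps: 1


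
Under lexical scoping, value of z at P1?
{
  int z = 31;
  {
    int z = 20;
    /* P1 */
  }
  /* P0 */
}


z declared in the same block as P1
z = 20


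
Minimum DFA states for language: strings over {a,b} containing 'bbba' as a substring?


KMP-style automaton: 4 progress states + 1 absorbing accept = 5
Minimal DFA: 5 states


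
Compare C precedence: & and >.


'>' is relational (level 7); '&' is bitwise AND (level 5)
Higher level binds tighter
'>' has higher precedence than '&'


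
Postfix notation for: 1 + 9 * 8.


* has higher precedence, evaluate 9*8 first
Postfix: 1 9 8 * +


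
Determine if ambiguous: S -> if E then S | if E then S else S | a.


dangling else: 'if E then if E then a else a' parses two ways
Ambiguous


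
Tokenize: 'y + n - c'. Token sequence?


Scan left to right, longest-match per lexeme
Tokens: ID(y), OP(+), ID(n), OP(-), ID(c)


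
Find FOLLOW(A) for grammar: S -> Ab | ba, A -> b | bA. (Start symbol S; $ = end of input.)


$ ∈ FOLLOW(S). For each A -> αBβ: add FIRST(β)\{ε} to FOLLOW(B); if β nullable, add FOLLOW(A).
FOLLOW(A) = {b}


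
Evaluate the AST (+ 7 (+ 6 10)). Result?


Evaluate inner: (+ 6 10) = 16
Evaluate root: (+ 7 16) = 23
Result: 23


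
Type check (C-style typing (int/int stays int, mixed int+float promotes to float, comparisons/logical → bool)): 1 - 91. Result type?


Operand types: int - int
Rule: mixed int/float promotes to float; int/int stays int
Result type: int


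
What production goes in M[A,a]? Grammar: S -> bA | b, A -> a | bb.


For [A, a]: 'a' ∈ FIRST(a)
Entry: A -> a


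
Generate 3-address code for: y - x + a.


Break into single-operator statements:
t1 = y - x
t2 = t1 + a


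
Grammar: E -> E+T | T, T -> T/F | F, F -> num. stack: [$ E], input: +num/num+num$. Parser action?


shift '+' to continue E -> E+T
Action: shift


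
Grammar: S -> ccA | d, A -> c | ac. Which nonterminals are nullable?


A nonterminal is nullable iff some alternative derives ε (directly, or every symbol in it is nullable)
Nullable: {}


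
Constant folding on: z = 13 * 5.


13 * 5 = 65 at compile time
Optimized: z = 65


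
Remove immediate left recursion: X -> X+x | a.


Left-recursive alternatives: X+x; non-recursive: a
Introduce X': X -> aX', X' -> +xX' | ε


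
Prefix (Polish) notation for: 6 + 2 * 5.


'*' binds tighter: tree is (+ 6 (* 2 5))
Prefix: + 6 * 2 5


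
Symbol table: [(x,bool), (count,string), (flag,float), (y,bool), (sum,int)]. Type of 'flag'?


Lookup 'flag' → type float


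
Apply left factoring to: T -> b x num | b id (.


Common prefix: 'b'
Factored: T -> b T', T' -> x num | id (


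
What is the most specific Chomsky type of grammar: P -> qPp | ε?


Single nonterminal LHS, but q^n p^n is not regular
Classification: Type 2 (Context-Free)


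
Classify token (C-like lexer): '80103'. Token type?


Pattern: digits only
Type: INTEGER_LITERAL


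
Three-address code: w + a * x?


Break into single-operator statements:
t1 = a * x
t2 = w + t1


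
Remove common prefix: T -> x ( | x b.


Common prefix: 'x'
Factored: T -> x T', T' -> ( | b


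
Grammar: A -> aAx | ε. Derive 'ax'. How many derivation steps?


Derivation: A => aAx => ax
Steps: 2


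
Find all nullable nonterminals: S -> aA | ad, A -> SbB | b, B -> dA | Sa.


A nonterminal is nullable iff some alternative derives ε (directly, or every symbol in it is nullable)
Nullable: {}


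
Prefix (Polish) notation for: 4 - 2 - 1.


left-to-right (same/higher precedence on left): tree is (- (- 4 2) 1)
Prefix: - - 4 2 1


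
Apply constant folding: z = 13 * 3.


13 * 3 = 39 at compile time
Optimized: z = 39


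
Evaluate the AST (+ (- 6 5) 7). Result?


Evaluate inner: (- 6 5) = 1
Evaluate root: (+ 1 7) = 8
Result: 8


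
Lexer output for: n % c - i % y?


Scan left to right, longest-match per lexeme
Tokens: ID(n), OP(%), ID(c), OP(-), ID(i), OP(%), ID(y)


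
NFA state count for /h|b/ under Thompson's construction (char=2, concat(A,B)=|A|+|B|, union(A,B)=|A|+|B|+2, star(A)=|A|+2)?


Syntax tree has 2 char leaf(s), 1 union(s), 0 star(s)
chars contribute 2×2 = 4; each union adds +2; each star adds +2
Total: 4 + 2 + 0 = 6 states


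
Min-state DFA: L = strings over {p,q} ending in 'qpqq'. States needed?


Track the longest suffix of input matching a prefix of 'qpqq': 5 classes (prefixes of length 0..4)
Minimal DFA: 5 states


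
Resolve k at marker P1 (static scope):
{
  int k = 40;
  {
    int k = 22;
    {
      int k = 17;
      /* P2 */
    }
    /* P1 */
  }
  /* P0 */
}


k declared in the same block as P1
k = 22


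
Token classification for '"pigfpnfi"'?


Pattern: double-quoted sequence
Type: STRING_LITERAL


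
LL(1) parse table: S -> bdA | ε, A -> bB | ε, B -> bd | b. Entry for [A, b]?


For [A, b]: 'b' ∈ FIRST(bB)
Entry: A -> bB


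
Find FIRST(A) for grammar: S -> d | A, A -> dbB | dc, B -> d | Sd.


Per alternative of A: FIRST(dbB) = {d}; FIRST(dc) = {d}
FIRST(A) = {d}


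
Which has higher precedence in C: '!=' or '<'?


'<' is relational (level 7); '!=' is equality (level 6)
Higher level binds tighter
'<' has higher precedence than '!='


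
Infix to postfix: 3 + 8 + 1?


Left to right (same or higher precedence on left)
Postfix: 3 8 + 1 +


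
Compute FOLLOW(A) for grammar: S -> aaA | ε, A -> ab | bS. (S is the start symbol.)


$ ∈ FOLLOW(S). For each A -> αBβ: add FIRST(β)\{ε} to FOLLOW(B); if β nullable, add FOLLOW(A).
FOLLOW(A) = {$}


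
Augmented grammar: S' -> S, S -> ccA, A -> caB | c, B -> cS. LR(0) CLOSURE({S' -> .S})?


Start: S' -> .S
For each item with dot before a nonterminal B, add B -> .γ for every B-production
Closure: [S' -> .S, S -> .ccA]


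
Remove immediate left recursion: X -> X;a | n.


Left-recursive alternatives: X;a; non-recursive: n
Introduce X': X -> nX', X' -> ;aX' | ε


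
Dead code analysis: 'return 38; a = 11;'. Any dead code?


statement follows a return and is unreachable
Dead: 'a = 11'


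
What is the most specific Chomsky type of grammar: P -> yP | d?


Right-linear: every RHS is a terminal or a terminal followed by one nonterminal
Classification: Type 3 (Regular)


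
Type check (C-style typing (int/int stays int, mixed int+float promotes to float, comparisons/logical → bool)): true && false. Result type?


Operand types: bool && bool
Rule: logical operators take bool operands and yield bool
Result type: bool


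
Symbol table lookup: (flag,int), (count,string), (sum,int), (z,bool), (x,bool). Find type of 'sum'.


Lookup 'sum' → type int


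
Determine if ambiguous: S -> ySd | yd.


balanced y^n…d^n: each string has a unique parse
Unambiguous


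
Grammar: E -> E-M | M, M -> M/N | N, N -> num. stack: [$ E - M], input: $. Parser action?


handle 'E-M' on top; lookahead ∈ FOLLOW(E) = {-, $}
Action: reduce (E -> E-M)


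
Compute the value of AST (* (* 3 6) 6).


Evaluate inner: (* 3 6) = 18
Evaluate root: (* 18 6) = 108
Result: 108


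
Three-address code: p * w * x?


Break into single-operator statements:
t1 = p * w
t2 = t1 * x


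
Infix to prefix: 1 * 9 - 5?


left-to-right (same/higher precedence on left): tree is (- (* 1 9) 5)
Prefix: - * 1 9 5


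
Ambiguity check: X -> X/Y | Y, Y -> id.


precedence layered via separate nonterminal Y: deterministic
Unambiguous


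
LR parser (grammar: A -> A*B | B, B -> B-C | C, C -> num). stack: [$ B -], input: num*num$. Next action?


no handle; shift 'num'
Action: shift


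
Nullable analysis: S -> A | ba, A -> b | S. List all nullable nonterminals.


A nonterminal is nullable iff some alternative derives ε (directly, or every symbol in it is nullable)
Nullable: {}


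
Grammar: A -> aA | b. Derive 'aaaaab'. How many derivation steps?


Derivation: A => aA => aaA => aaaA => aaaaA => aaaaaA => aaaaab
Steps: 6


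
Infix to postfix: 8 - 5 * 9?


* has higher precedence, evaluate 5*9 first
Postfix: 8 5 9 * -


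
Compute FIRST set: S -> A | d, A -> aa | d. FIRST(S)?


Per alternative of S: FIRST(A) = {a, d}; FIRST(d) = {d}
FIRST(S) = {a, d}


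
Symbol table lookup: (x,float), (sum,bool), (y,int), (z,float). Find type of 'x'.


Lookup 'x' → type float


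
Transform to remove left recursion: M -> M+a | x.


Left-recursive alternatives: M+a; non-recursive: x
Introduce M': M -> xM', M' -> +aM' | ε


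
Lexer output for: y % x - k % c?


Scan left to right, longest-match per lexeme
Tokens: ID(y), OP(%), ID(x), OP(-), ID(k), OP(%), ID(c)


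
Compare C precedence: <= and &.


'<=' is relational (level 7); '&' is bitwise AND (level 5)
Higher level binds tighter
'<=' has higher precedence than '&'


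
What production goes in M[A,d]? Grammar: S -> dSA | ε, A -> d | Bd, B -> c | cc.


For [A, d]: 'd' ∈ FIRST(d)
Entry: A -> d


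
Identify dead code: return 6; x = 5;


statement follows a return and is unreachable
Dead: 'x = 5'


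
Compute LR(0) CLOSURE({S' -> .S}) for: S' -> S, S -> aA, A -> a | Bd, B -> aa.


Start: S' -> .S
For each item with dot before a nonterminal B, add B -> .γ for every B-production
Closure: [S' -> .S, S -> .aA]


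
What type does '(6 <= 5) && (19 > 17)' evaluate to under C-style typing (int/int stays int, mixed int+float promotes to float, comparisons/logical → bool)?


Operand types: bool && bool
Rule: logical operators take bool operands and yield bool
Result type: bool


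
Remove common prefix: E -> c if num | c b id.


Common prefix: 'c'
Factored: E -> c E', E' -> if num | b id


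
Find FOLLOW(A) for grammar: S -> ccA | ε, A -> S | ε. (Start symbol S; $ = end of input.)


$ ∈ FOLLOW(S). For each A -> αBβ: add FIRST(β)\{ε} to FOLLOW(B); if β nullable, add FOLLOW(A).
FOLLOW(A) = {$}


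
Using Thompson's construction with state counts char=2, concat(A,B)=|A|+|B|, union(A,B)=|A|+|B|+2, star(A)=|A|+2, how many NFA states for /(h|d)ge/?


Syntax tree has 4 char leaf(s), 1 union(s), 0 star(s)
chars contribute 4×2 = 8; each union adds +2; each star adds +2
Total: 8 + 2 + 0 = 10 states


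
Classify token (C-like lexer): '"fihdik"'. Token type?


Pattern: double-quoted sequence
Type: STRING_LITERAL
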